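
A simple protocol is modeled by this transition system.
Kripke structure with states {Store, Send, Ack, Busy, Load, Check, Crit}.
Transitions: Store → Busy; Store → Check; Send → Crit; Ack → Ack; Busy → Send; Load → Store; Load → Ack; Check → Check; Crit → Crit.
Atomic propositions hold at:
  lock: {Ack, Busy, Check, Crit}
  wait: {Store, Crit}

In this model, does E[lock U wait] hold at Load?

No

E[lock U wait]: least fixpoint, start Z0 = Sat(wait) = {Store, Crit}, add states in Sat(lock) with some successor in Z. Already a fixed point.
Sat(E[lock U wait]) = {Store, Crit}
Load ∉ Sat(E[lock U wait]) = {Store, Crit}, so the formula does not hold at Load.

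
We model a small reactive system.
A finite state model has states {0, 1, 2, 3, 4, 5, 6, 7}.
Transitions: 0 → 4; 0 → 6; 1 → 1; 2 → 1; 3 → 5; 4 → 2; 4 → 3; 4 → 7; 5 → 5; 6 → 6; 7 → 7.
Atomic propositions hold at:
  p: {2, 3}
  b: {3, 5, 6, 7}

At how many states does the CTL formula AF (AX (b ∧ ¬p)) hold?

4

Sat(¬p) = {0, 1, 4, 5, 6, 7}
Sat(b ∧ ¬p) = {5, 6, 7}
Sat(AX (b ∧ ¬p)) = {s : every successor in {5, 6, 7}} = {3, 5, 6, 7}
AF (AX (b ∧ ¬p)): least fixpoint, start Z0 = {3, 5, 6, 7}, add states with every successor in Z. Already a fixed point.
Sat(AF (AX (b ∧ ¬p))) = {3, 5, 6, 7}
|Sat(AF (AX (b ∧ ¬p)))| = |{3, 5, 6, 7}| = 4.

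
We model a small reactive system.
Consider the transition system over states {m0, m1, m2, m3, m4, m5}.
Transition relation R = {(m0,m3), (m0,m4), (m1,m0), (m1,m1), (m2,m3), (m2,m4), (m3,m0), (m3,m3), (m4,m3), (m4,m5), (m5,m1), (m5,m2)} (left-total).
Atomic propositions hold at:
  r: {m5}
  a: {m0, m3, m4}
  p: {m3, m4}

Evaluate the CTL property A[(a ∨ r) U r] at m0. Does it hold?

No

Sat(a ∨ r) = {m0, m3, m4, m5}
A[(a ∨ r) U r]: least fixpoint, start Z0 = Sat(r) = {m5}, add states in Sat(a ∨ r) with every successor in Z. Already a fixed point.
Sat(A[(a ∨ r) U r]) = {m5}
m0 ∉ Sat(A[(a ∨ r) U r]) = {m5}, so the formula does not hold at m0.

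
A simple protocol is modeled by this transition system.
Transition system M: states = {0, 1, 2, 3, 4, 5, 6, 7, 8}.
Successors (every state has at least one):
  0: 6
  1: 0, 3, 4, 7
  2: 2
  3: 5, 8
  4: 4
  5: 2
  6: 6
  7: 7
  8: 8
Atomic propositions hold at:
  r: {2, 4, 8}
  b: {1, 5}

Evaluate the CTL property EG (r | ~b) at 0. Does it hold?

Sat(~b) = {0, 2, 3, 4, 6, 7, 8}
Sat(r | ~b) = {0, 2, 3, 4, 6, 7, 8}
EG (r | ~b): greatest fixpoint, start Z0 = {0, 2, 3, 4, 6, 7, 8}, keep only states in Sat with some successor in Z. Already a fixed point.
Sat(EG (r | ~b)) = {0, 2, 3, 4, 6, 7, 8}
0 ∈ Sat(EG (r | ~b)) = {0, 2, 3, 4, 6, 7, 8}, so the formula holds at 0.

Yes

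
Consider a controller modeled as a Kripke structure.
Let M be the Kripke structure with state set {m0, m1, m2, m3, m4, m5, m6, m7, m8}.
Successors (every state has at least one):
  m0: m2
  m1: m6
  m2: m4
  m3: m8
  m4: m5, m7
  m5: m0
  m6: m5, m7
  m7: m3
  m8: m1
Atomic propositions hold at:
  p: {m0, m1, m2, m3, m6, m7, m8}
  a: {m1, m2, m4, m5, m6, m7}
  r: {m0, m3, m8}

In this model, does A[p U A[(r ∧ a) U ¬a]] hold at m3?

Sat(r ∧ a) = ∅
Sat(¬a) = {m0, m3, m8}
A[(r ∧ a) U ¬a]: least fixpoint, start Z0 = Sat(¬a) = {m0, m3, m8}, add states in Sat(r ∧ a) with every successor in Z. Already a fixed point.
Sat(A[(r ∧ a) U ¬a]) = {m0, m3, m8}
A[p U A[(r ∧ a) U ¬a]]: least fixpoint, start Z0 = Sat(A[(r ∧ a) U ¬a]) = {m0, m3, m8}, add states in Sat(p) with every successor in Z. Z1 = {m0, m3, m7, m8}; fixed.
Sat(A[p U A[(r ∧ a) U ¬a]]) = {m0, m3, m7, m8}
m3 ∈ Sat(A[p U A[(r ∧ a) U ¬a]]) = {m0, m3, m7, m8}, so the formula holds at m3.

Yes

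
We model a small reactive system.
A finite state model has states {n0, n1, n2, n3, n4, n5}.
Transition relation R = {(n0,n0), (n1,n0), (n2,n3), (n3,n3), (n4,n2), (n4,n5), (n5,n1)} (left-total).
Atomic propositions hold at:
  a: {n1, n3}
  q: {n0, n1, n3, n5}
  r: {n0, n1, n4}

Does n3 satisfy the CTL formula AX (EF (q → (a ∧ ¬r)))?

Sat(¬r) = {n2, n3, n5}
Sat(a ∧ ¬r) = {n3}
Sat(q → (a ∧ ¬r)) = {n2, n3, n4}
EF (q → (a ∧ ¬r)): least fixpoint, start Z0 = {n2, n3, n4}, add states with some successor in Z. Already a fixed point.
Sat(EF (q → (a ∧ ¬r))) = {n2, n3, n4}
Sat(AX (EF (q → (a ∧ ¬r)))) = {s : every successor in {n2, n3, n4}} = {n2, n3}
n3 ∈ Sat(AX (EF (q → (a ∧ ¬r)))) = {n2, n3}, so the formula holds at n3.

Yes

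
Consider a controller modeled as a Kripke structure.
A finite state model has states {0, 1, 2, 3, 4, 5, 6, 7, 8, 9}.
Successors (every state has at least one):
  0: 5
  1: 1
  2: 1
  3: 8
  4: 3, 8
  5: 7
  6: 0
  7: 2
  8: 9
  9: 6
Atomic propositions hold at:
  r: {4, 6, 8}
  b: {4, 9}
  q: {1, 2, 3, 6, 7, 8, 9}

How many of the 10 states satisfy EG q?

3

EG q: greatest fixpoint, start Z0 = {1, 2, 3, 6, 7, 8, 9}, keep only states in Sat with some successor in Z. Z1 = {1, 2, 3, 7, 8, 9}; Z2 = {1, 2, 3, 7, 8}; Z3 = {1, 2, 3, 7}; Z4 = {1, 2, 7}; fixed.
Sat(EG q) = {1, 2, 7}
|Sat(EG q)| = |{1, 2, 7}| = 3.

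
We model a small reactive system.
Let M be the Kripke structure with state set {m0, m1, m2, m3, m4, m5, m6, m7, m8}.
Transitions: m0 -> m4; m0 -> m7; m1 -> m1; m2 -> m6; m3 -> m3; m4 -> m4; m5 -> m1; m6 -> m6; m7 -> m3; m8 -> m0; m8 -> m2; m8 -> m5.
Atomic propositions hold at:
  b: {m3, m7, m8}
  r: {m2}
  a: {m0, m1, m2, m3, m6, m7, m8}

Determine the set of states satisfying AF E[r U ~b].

{m0, m1, m2, m4, m5, m6, m8}

Sat(~b) = {m0, m1, m2, m4, m5, m6}
E[r U ~b]: least fixpoint, start Z0 = Sat(~b) = {m0, m1, m2, m4, m5, m6}, add states in Sat(r) with some successor in Z. Already a fixed point.
Sat(E[r U ~b]) = {m0, m1, m2, m4, m5, m6}
AF E[r U ~b]: least fixpoint, start Z0 = {m0, m1, m2, m4, m5, m6}, add states with every successor in Z. Z1 = {m0, m1, m2, m4, m5, m6, m8}; fixed.
Sat(AF E[r U ~b]) = {m0, m1, m2, m4, m5, m6, m8}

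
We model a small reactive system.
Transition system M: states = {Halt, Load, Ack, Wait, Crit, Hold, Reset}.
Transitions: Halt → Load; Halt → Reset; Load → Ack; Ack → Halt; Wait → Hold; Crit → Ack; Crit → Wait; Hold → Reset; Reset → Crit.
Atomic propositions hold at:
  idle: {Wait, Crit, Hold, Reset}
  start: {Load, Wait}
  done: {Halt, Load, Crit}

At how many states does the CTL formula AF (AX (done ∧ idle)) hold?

Sat(done ∧ idle) = {Crit}
Sat(AX (done ∧ idle)) = {s : every successor in {Crit}} = {Reset}
AF (AX (done ∧ idle)): least fixpoint, start Z0 = {Reset}, add states with every successor in Z. Z1 = {Hold, Reset}; Z2 = {Wait, Hold, Reset}; fixed.
Sat(AF (AX (done ∧ idle))) = {Wait, Hold, Reset}
|Sat(AF (AX (done ∧ idle)))| = |{Wait, Hold, Reset}| = 3.

3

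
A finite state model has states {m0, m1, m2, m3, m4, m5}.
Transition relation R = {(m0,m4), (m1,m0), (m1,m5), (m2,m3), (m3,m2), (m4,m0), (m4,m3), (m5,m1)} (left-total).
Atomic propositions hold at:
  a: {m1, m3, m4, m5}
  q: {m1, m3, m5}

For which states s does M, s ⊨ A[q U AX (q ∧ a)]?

{m2, m3, m5}

Sat(q ∧ a) = {m1, m3, m5}
Sat(AX (q ∧ a)) = {s : every successor in {m1, m3, m5}} = {m2, m5}
A[q U AX (q ∧ a)]: least fixpoint, start Z0 = Sat(AX (q ∧ a)) = {m2, m5}, add states in Sat(q) with every successor in Z. Z1 = {m2, m3, m5}; fixed.
Sat(A[q U AX (q ∧ a)]) = {m2, m3, m5}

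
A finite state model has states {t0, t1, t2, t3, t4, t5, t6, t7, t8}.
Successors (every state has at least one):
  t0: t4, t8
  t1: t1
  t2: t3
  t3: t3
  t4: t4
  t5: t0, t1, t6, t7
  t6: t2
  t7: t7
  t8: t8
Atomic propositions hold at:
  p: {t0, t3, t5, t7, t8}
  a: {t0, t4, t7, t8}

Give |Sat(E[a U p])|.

5

E[a U p]: least fixpoint, start Z0 = Sat(p) = {t0, t3, t5, t7, t8}, add states in Sat(a) with some successor in Z. Already a fixed point.
Sat(E[a U p]) = {t0, t3, t5, t7, t8}
|Sat(E[a U p])| = |{t0, t3, t5, t7, t8}| = 5.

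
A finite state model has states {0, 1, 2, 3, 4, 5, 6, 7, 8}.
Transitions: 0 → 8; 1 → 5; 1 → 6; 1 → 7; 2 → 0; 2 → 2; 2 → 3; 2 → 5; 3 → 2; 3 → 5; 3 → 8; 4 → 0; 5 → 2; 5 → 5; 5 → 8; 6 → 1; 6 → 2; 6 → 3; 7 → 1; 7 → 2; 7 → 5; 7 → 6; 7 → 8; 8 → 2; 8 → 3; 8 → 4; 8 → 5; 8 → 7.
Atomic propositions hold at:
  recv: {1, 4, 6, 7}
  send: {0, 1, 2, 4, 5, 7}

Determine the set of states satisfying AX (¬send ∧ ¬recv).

Sat(¬send) = {3, 6, 8}
Sat(¬recv) = {0, 2, 3, 5, 8}
Sat(¬send ∧ ¬recv) = {3, 8}
Sat(AX (¬send ∧ ¬recv)) = {s : every successor in {3, 8}} = {0}

{0}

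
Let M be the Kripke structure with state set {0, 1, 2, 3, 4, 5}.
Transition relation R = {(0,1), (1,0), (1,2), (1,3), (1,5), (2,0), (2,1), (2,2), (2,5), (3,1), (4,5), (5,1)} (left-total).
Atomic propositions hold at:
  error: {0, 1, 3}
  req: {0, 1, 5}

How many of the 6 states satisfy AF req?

AF req: least fixpoint, start Z0 = {0, 1, 5}, add states with every successor in Z. Z1 = {0, 1, 3, 4, 5}; fixed.
Sat(AF req) = {0, 1, 3, 4, 5}
|Sat(AF req)| = |{0, 1, 3, 4, 5}| = 5.

5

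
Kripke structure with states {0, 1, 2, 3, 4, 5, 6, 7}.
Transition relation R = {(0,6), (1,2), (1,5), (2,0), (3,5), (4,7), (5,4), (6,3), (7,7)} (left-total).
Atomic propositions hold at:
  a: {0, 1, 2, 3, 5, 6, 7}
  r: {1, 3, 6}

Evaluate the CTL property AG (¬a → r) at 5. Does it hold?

No

Sat(¬a) = {4}
Sat(¬a → r) = {0, 1, 2, 3, 5, 6, 7}
AG (¬a → r): greatest fixpoint, start Z0 = {0, 1, 2, 3, 5, 6, 7}, keep only states in Sat with every successor in Z. Z1 = {0, 1, 2, 3, 6, 7}; Z2 = {0, 2, 6, 7}; Z3 = {0, 2, 7}; Z4 = {2, 7}; Z5 = {7}; fixed.
Sat(AG (¬a → r)) = {7}
5 ∉ Sat(AG (¬a → r)) = {7}, so the formula does not hold at 5.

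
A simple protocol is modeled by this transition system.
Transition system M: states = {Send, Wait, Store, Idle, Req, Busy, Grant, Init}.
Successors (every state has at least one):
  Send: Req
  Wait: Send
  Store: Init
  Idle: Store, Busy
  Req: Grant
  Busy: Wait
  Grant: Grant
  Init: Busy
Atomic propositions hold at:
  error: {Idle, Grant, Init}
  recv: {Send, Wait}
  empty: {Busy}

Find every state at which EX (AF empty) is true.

AF empty: least fixpoint, start Z0 = {Busy}, add states with every successor in Z. Z1 = {Busy, Init}; Z2 = {Store, Busy, Init}; Z3 = {Store, Idle, Busy, Init}; fixed.
Sat(AF empty) = {Store, Idle, Busy, Init}
Sat(EX (AF empty)) = {s : some successor in {Store, Idle, Busy, Init}} = {Store, Idle, Init}

{Store, Idle, Init}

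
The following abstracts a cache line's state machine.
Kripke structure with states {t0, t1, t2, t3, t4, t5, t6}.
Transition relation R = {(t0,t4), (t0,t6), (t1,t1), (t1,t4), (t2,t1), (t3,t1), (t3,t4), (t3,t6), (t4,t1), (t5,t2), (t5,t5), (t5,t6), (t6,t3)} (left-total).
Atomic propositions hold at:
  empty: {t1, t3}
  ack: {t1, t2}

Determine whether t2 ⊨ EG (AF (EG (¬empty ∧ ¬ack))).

Sat(¬empty) = {t0, t2, t4, t5, t6}
Sat(¬ack) = {t0, t3, t4, t5, t6}
Sat(¬empty ∧ ¬ack) = {t0, t4, t5, t6}
EG (¬empty ∧ ¬ack): greatest fixpoint, start Z0 = {t0, t4, t5, t6}, keep only states in Sat with some successor in Z. Z1 = {t0, t5}; Z2 = {t5}; fixed.
Sat(EG (¬empty ∧ ¬ack)) = {t5}
AF (EG (¬empty ∧ ¬ack)): least fixpoint, start Z0 = {t5}, add states with every successor in Z. Already a fixed point.
Sat(AF (EG (¬empty ∧ ¬ack))) = {t5}
EG (AF (EG (¬empty ∧ ¬ack))): greatest fixpoint, start Z0 = {t5}, keep only states in Sat with some successor in Z. Already a fixed point.
Sat(EG (AF (EG (¬empty ∧ ¬ack)))) = {t5}
t2 ∉ Sat(EG (AF (EG (¬empty ∧ ¬ack)))) = {t5}, so the formula does not hold at t2.

No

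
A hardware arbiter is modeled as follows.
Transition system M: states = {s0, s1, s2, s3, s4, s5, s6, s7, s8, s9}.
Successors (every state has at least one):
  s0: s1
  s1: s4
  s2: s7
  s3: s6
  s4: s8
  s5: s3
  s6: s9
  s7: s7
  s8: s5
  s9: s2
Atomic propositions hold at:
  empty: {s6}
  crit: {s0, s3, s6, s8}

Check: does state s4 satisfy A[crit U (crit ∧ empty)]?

No

Sat(crit ∧ empty) = {s6}
A[crit U (crit ∧ empty)]: least fixpoint, start Z0 = Sat((crit ∧ empty)) = {s6}, add states in Sat(crit) with every successor in Z. Z1 = {s3, s6}; fixed.
Sat(A[crit U (crit ∧ empty)]) = {s3, s6}
s4 ∉ Sat(A[crit U (crit ∧ empty)]) = {s3, s6}, so the formula does not hold at s4.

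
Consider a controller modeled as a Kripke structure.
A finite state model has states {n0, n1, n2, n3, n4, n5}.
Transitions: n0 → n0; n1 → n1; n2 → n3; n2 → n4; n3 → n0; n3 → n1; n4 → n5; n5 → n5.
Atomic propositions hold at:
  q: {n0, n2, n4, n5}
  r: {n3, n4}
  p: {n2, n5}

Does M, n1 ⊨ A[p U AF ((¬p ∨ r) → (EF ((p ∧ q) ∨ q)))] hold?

No

Sat(¬p) = {n0, n1, n3, n4}
Sat(¬p ∨ r) = {n0, n1, n3, n4}
Sat(p ∧ q) = {n2, n5}
Sat((p ∧ q) ∨ q) = {n0, n2, n4, n5}
EF ((p ∧ q) ∨ q): least fixpoint, start Z0 = {n0, n2, n4, n5}, add states with some successor in Z. Z1 = {n0, n2, n3, n4, n5}; fixed.
Sat(EF ((p ∧ q) ∨ q)) = {n0, n2, n3, n4, n5}
Sat((¬p ∨ r) → (EF ((p ∧ q) ∨ q))) = {n0, n2, n3, n4, n5}
AF ((¬p ∨ r) → (EF ((p ∧ q) ∨ q))): least fixpoint, start Z0 = {n0, n2, n3, n4, n5}, add states with every successor in Z. Already a fixed point.
Sat(AF ((¬p ∨ r) → (EF ((p ∧ q) ∨ q)))) = {n0, n2, n3, n4, n5}
A[p U AF ((¬p ∨ r) → (EF ((p ∧ q) ∨ q)))]: least fixpoint, start Z0 = Sat(AF ((¬p ∨ r) → (EF ((p ∧ q) ∨ q)))) = {n0, n2, n3, n4, n5}, add states in Sat(p) with every successor in Z. Already a fixed point.
Sat(A[p U AF ((¬p ∨ r) → (EF ((p ∧ q) ∨ q)))]) = {n0, n2, n3, n4, n5}
n1 ∉ Sat(A[p U AF ((¬p ∨ r) → (EF ((p ∧ q) ∨ q)))]) = {n0, n2, n3, n4, n5}, so the formula does not hold at n1.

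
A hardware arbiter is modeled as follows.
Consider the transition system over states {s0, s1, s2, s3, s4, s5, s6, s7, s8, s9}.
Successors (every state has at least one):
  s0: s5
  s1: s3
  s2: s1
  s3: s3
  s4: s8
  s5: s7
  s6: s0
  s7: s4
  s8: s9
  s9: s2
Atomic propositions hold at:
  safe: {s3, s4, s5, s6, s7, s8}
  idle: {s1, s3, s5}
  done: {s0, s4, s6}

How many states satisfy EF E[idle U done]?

E[idle U done]: least fixpoint, start Z0 = Sat(done) = {s0, s4, s6}, add states in Sat(idle) with some successor in Z. Already a fixed point.
Sat(E[idle U done]) = {s0, s4, s6}
EF E[idle U done]: least fixpoint, start Z0 = {s0, s4, s6}, add states with some successor in Z. Z1 = {s0, s4, s6, s7}; Z2 = {s0, s4, s5, s6, s7}; fixed.
Sat(EF E[idle U done]) = {s0, s4, s5, s6, s7}
|Sat(EF E[idle U done])| = |{s0, s4, s5, s6, s7}| = 5.

5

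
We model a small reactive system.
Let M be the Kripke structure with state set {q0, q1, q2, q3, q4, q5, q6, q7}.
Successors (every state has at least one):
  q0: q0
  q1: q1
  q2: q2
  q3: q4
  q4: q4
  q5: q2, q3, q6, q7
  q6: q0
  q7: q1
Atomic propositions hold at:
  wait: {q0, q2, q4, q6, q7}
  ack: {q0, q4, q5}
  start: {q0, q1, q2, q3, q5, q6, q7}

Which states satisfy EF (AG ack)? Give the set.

{q0, q3, q4, q5, q6}

AG ack: greatest fixpoint, start Z0 = {q0, q4, q5}, keep only states in Sat with every successor in Z. Z1 = {q0, q4}; fixed.
Sat(AG ack) = {q0, q4}
EF (AG ack): least fixpoint, start Z0 = {q0, q4}, add states with some successor in Z. Z1 = {q0, q3, q4, q6}; Z2 = {q0, q3, q4, q5, q6}; fixed.
Sat(EF (AG ack)) = {q0, q3, q4, q5, q6}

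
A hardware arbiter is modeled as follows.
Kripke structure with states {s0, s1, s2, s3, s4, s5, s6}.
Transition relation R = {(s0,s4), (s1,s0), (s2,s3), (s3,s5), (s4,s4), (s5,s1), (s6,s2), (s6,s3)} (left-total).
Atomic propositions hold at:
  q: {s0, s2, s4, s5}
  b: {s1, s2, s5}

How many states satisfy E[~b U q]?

6

Sat(~b) = {s0, s3, s4, s6}
E[~b U q]: least fixpoint, start Z0 = Sat(q) = {s0, s2, s4, s5}, add states in Sat(~b) with some successor in Z. Z1 = {s0, s2, s3, s4, s5, s6}; fixed.
Sat(E[~b U q]) = {s0, s2, s3, s4, s5, s6}
|Sat(E[~b U q])| = |{s0, s2, s3, s4, s5, s6}| = 6.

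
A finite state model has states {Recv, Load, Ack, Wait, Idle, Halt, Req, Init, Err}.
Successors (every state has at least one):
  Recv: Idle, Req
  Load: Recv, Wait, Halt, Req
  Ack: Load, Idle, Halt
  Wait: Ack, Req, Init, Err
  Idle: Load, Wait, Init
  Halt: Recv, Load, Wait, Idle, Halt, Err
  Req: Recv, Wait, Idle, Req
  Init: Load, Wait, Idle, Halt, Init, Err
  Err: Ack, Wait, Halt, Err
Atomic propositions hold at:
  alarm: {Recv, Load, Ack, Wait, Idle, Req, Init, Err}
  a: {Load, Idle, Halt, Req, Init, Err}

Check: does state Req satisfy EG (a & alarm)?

Yes

Sat(a & alarm) = {Load, Idle, Req, Init, Err}
EG (a & alarm): greatest fixpoint, start Z0 = {Load, Idle, Req, Init, Err}, keep only states in Sat with some successor in Z. Already a fixed point.
Sat(EG (a & alarm)) = {Load, Idle, Req, Init, Err}
Req ∈ Sat(EG (a & alarm)) = {Load, Idle, Req, Init, Err}, so the formula holds at Req.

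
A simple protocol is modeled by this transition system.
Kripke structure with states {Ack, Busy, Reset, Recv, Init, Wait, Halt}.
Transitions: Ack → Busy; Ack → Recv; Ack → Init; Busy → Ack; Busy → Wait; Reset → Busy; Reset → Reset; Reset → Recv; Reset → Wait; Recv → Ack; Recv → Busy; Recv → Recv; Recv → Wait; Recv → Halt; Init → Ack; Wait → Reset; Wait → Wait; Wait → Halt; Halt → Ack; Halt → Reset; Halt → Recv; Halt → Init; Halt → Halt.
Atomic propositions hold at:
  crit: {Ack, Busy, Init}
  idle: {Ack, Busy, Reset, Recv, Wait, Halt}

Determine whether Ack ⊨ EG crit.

EG crit: greatest fixpoint, start Z0 = {Ack, Busy, Init}, keep only states in Sat with some successor in Z. Already a fixed point.
Sat(EG crit) = {Ack, Busy, Init}
Ack ∈ Sat(EG crit) = {Ack, Busy, Init}, so the formula holds at Ack.

Yes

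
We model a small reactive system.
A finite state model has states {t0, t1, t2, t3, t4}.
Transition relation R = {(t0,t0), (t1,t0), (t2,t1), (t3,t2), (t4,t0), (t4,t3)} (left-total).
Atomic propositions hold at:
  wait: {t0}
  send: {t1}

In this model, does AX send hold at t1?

Sat(AX send) = {s : every successor in {t1}} = {t2}
t1 ∉ Sat(AX send) = {t2}, so the formula does not hold at t1.

No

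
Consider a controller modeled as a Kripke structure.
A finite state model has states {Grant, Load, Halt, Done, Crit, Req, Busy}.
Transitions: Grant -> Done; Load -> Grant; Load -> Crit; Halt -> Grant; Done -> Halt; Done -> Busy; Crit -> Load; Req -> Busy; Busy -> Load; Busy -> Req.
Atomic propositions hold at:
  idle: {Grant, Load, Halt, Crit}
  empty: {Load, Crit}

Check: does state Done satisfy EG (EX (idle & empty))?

Sat(idle & empty) = {Load, Crit}
Sat(EX (idle & empty)) = {s : some successor in {Load, Crit}} = {Load, Crit, Busy}
EG (EX (idle & empty)): greatest fixpoint, start Z0 = {Load, Crit, Busy}, keep only states in Sat with some successor in Z. Already a fixed point.
Sat(EG (EX (idle & empty))) = {Load, Crit, Busy}
Done ∉ Sat(EG (EX (idle & empty))) = {Load, Crit, Busy}, so the formula does not hold at Done.

No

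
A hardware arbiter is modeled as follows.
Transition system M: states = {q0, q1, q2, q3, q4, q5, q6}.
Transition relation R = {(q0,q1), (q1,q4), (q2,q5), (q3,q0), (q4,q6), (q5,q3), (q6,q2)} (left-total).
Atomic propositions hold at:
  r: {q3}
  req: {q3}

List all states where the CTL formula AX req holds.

Sat(AX req) = {s : every successor in {q3}} = {q5}

{q5}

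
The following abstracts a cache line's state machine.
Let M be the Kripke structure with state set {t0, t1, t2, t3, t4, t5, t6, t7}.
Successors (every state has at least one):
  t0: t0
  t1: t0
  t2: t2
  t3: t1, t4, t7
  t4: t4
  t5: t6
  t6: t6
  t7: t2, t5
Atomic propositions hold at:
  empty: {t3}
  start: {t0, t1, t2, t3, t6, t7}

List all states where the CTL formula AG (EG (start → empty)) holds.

Sat(start → empty) = {t3, t4, t5}
EG (start → empty): greatest fixpoint, start Z0 = {t3, t4, t5}, keep only states in Sat with some successor in Z. Z1 = {t3, t4}; fixed.
Sat(EG (start → empty)) = {t3, t4}
AG (EG (start → empty)): greatest fixpoint, start Z0 = {t3, t4}, keep only states in Sat with every successor in Z. Z1 = {t4}; fixed.
Sat(AG (EG (start → empty))) = {t4}

{t4}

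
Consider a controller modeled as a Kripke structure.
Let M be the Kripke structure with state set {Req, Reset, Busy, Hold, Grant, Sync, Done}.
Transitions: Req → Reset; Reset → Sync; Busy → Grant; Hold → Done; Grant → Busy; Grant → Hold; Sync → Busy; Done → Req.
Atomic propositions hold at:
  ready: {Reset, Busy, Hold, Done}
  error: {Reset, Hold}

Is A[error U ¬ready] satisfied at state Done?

No

Sat(¬ready) = {Req, Grant, Sync}
A[error U ¬ready]: least fixpoint, start Z0 = Sat(¬ready) = {Req, Grant, Sync}, add states in Sat(error) with every successor in Z. Z1 = {Req, Reset, Grant, Sync}; fixed.
Sat(A[error U ¬ready]) = {Req, Reset, Grant, Sync}
Done ∉ Sat(A[error U ¬ready]) = {Req, Reset, Grant, Sync}, so the formula does not hold at Done.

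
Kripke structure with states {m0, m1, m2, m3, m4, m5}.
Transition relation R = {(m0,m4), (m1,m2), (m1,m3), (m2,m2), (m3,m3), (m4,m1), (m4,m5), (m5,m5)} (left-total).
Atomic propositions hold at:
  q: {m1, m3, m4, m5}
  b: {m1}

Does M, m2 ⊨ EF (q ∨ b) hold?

Sat(q ∨ b) = {m1, m3, m4, m5}
EF (q ∨ b): least fixpoint, start Z0 = {m1, m3, m4, m5}, add states with some successor in Z. Z1 = {m0, m1, m3, m4, m5}; fixed.
Sat(EF (q ∨ b)) = {m0, m1, m3, m4, m5}
m2 ∉ Sat(EF (q ∨ b)) = {m0, m1, m3, m4, m5}, so the formula does not hold at m2.

No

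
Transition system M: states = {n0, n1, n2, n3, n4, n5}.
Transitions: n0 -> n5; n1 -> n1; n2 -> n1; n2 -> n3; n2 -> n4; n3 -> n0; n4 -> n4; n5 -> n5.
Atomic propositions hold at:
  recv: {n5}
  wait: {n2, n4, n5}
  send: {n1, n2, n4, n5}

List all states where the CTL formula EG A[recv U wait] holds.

A[recv U wait]: least fixpoint, start Z0 = Sat(wait) = {n2, n4, n5}, add states in Sat(recv) with every successor in Z. Already a fixed point.
Sat(A[recv U wait]) = {n2, n4, n5}
EG A[recv U wait]: greatest fixpoint, start Z0 = {n2, n4, n5}, keep only states in Sat with some successor in Z. Already a fixed point.
Sat(EG A[recv U wait]) = {n2, n4, n5}

{n2, n4, n5}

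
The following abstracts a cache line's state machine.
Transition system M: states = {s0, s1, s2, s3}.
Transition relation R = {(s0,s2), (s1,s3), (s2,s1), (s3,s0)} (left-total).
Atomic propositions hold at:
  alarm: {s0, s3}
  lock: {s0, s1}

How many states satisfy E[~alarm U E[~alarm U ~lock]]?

3

Sat(~alarm) = {s1, s2}
Sat(~lock) = {s2, s3}
E[~alarm U ~lock]: least fixpoint, start Z0 = Sat(~lock) = {s2, s3}, add states in Sat(~alarm) with some successor in Z. Z1 = {s1, s2, s3}; fixed.
Sat(E[~alarm U ~lock]) = {s1, s2, s3}
E[~alarm U E[~alarm U ~lock]]: least fixpoint, start Z0 = Sat(E[~alarm U ~lock]) = {s1, s2, s3}, add states in Sat(~alarm) with some successor in Z. Already a fixed point.
Sat(E[~alarm U E[~alarm U ~lock]]) = {s1, s2, s3}
|Sat(E[~alarm U E[~alarm U ~lock]])| = |{s1, s2, s3}| = 3.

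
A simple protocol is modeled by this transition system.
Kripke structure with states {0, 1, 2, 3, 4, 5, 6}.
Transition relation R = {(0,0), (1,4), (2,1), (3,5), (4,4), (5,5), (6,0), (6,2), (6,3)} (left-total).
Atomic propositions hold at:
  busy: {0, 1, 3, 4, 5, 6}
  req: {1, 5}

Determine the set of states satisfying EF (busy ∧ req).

{1, 2, 3, 5, 6}

Sat(busy ∧ req) = {1, 5}
EF (busy ∧ req): least fixpoint, start Z0 = {1, 5}, add states with some successor in Z. Z1 = {1, 2, 3, 5}; Z2 = {1, 2, 3, 5, 6}; fixed.
Sat(EF (busy ∧ req)) = {1, 2, 3, 5, 6}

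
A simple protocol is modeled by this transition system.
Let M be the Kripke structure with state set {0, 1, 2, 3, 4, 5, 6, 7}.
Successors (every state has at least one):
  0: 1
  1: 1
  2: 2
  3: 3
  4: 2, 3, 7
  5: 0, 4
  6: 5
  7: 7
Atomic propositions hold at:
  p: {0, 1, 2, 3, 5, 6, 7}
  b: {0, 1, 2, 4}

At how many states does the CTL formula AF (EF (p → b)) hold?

Sat(p → b) = {0, 1, 2, 4}
EF (p → b): least fixpoint, start Z0 = {0, 1, 2, 4}, add states with some successor in Z. Z1 = {0, 1, 2, 4, 5}; Z2 = {0, 1, 2, 4, 5, 6}; fixed.
Sat(EF (p → b)) = {0, 1, 2, 4, 5, 6}
AF (EF (p → b)): least fixpoint, start Z0 = {0, 1, 2, 4, 5, 6}, add states with every successor in Z. Already a fixed point.
Sat(AF (EF (p → b))) = {0, 1, 2, 4, 5, 6}
|Sat(AF (EF (p → b)))| = |{0, 1, 2, 4, 5, 6}| = 6.

6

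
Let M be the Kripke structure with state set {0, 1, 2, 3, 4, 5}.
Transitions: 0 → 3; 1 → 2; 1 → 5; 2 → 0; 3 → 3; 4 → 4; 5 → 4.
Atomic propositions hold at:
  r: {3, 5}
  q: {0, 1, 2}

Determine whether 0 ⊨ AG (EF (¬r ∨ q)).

No

Sat(¬r) = {0, 1, 2, 4}
Sat(¬r ∨ q) = {0, 1, 2, 4}
EF (¬r ∨ q): least fixpoint, start Z0 = {0, 1, 2, 4}, add states with some successor in Z. Z1 = {0, 1, 2, 4, 5}; fixed.
Sat(EF (¬r ∨ q)) = {0, 1, 2, 4, 5}
AG (EF (¬r ∨ q)): greatest fixpoint, start Z0 = {0, 1, 2, 4, 5}, keep only states in Sat with every successor in Z. Z1 = {1, 2, 4, 5}; Z2 = {1, 4, 5}; Z3 = {4, 5}; fixed.
Sat(AG (EF (¬r ∨ q))) = {4, 5}
0 ∉ Sat(AG (EF (¬r ∨ q))) = {4, 5}, so the formula does not hold at 0.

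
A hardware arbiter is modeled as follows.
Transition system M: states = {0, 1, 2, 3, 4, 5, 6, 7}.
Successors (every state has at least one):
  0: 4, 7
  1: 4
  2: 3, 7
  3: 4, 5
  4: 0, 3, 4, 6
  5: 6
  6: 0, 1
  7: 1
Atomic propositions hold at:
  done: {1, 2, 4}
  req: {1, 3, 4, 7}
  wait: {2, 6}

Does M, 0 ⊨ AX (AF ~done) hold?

Sat(~done) = {0, 3, 5, 6, 7}
AF ~done: least fixpoint, start Z0 = {0, 3, 5, 6, 7}, add states with every successor in Z. Z1 = {0, 2, 3, 5, 6, 7}; fixed.
Sat(AF ~done) = {0, 2, 3, 5, 6, 7}
Sat(AX (AF ~done)) = {s : every successor in {0, 2, 3, 5, 6, 7}} = {2, 5}
0 ∉ Sat(AX (AF ~done)) = {2, 5}, so the formula does not hold at 0.

No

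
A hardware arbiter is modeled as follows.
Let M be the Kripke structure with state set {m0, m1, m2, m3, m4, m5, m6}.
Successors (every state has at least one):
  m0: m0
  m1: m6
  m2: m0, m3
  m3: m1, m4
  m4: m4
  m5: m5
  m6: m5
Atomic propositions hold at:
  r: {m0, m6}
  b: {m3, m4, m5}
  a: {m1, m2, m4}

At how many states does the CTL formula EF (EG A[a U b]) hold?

A[a U b]: least fixpoint, start Z0 = Sat(b) = {m3, m4, m5}, add states in Sat(a) with every successor in Z. Already a fixed point.
Sat(A[a U b]) = {m3, m4, m5}
EG A[a U b]: greatest fixpoint, start Z0 = {m3, m4, m5}, keep only states in Sat with some successor in Z. Already a fixed point.
Sat(EG A[a U b]) = {m3, m4, m5}
EF (EG A[a U b]): least fixpoint, start Z0 = {m3, m4, m5}, add states with some successor in Z. Z1 = {m2, m3, m4, m5, m6}; Z2 = {m1, m2, m3, m4, m5, m6}; fixed.
Sat(EF (EG A[a U b])) = {m1, m2, m3, m4, m5, m6}
|Sat(EF (EG A[a U b]))| = |{m1, m2, m3, m4, m5, m6}| = 6.

6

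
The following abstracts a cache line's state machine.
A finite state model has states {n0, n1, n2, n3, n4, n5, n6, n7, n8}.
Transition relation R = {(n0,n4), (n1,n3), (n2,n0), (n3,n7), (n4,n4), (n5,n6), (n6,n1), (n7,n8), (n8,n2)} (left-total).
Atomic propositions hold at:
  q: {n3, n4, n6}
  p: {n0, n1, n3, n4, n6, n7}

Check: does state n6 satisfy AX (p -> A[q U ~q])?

Yes

Sat(~q) = {n0, n1, n2, n5, n7, n8}
A[q U ~q]: least fixpoint, start Z0 = Sat(~q) = {n0, n1, n2, n5, n7, n8}, add states in Sat(q) with every successor in Z. Z1 = {n0, n1, n2, n3, n5, n6, n7, n8}; fixed.
Sat(A[q U ~q]) = {n0, n1, n2, n3, n5, n6, n7, n8}
Sat(p -> A[q U ~q]) = {n0, n1, n2, n3, n5, n6, n7, n8}
Sat(AX (p -> A[q U ~q])) = {s : every successor in {n0, n1, n2, n3, n5, n6, n7, n8}} = {n1, n2, n3, n5, n6, n7, n8}
n6 ∈ Sat(AX (p -> A[q U ~q])) = {n1, n2, n3, n5, n6, n7, n8}, so the formula holds at n6.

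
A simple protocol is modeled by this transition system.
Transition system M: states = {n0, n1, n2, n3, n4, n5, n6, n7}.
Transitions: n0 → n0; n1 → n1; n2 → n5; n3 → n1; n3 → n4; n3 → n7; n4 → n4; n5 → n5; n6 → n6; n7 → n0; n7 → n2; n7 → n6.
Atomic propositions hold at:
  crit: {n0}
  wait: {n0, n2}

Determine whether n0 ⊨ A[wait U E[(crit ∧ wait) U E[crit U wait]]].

Yes

Sat(crit ∧ wait) = {n0}
E[crit U wait]: least fixpoint, start Z0 = Sat(wait) = {n0, n2}, add states in Sat(crit) with some successor in Z. Already a fixed point.
Sat(E[crit U wait]) = {n0, n2}
E[(crit ∧ wait) U E[crit U wait]]: least fixpoint, start Z0 = Sat(E[crit U wait]) = {n0, n2}, add states in Sat(crit ∧ wait) with some successor in Z. Already a fixed point.
Sat(E[(crit ∧ wait) U E[crit U wait]]) = {n0, n2}
A[wait U E[(crit ∧ wait) U E[crit U wait]]]: least fixpoint, start Z0 = Sat(E[(crit ∧ wait) U E[crit U wait]]) = {n0, n2}, add states in Sat(wait) with every successor in Z. Already a fixed point.
Sat(A[wait U E[(crit ∧ wait) U E[crit U wait]]]) = {n0, n2}
n0 ∈ Sat(A[wait U E[(crit ∧ wait) U E[crit U wait]]]) = {n0, n2}, so the formula holds at n0.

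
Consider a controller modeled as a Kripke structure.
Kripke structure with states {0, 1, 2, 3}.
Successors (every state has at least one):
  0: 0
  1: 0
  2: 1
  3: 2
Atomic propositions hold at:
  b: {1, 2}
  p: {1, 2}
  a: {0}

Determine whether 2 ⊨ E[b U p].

Yes

E[b U p]: least fixpoint, start Z0 = Sat(p) = {1, 2}, add states in Sat(b) with some successor in Z. Already a fixed point.
Sat(E[b U p]) = {1, 2}
2 ∈ Sat(E[b U p]) = {1, 2}, so the formula holds at 2.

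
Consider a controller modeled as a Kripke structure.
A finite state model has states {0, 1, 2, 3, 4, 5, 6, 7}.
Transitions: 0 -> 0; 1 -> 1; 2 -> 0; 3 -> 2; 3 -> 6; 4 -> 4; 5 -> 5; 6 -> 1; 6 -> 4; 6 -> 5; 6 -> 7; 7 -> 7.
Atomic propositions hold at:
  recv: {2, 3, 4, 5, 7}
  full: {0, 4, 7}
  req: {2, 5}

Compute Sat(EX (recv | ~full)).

Sat(~full) = {1, 2, 3, 5, 6}
Sat(recv | ~full) = {1, 2, 3, 4, 5, 6, 7}
Sat(EX (recv | ~full)) = {s : some successor in {1, 2, 3, 4, 5, 6, 7}} = {1, 3, 4, 5, 6, 7}

{1, 3, 4, 5, 6, 7}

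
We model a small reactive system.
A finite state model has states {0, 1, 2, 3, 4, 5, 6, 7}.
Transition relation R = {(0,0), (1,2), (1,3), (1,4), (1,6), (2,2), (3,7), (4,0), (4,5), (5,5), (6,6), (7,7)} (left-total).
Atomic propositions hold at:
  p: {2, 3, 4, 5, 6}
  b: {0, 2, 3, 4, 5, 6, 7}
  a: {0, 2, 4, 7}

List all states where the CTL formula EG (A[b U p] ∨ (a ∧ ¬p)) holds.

{0, 2, 3, 4, 5, 6, 7}

A[b U p]: least fixpoint, start Z0 = Sat(p) = {2, 3, 4, 5, 6}, add states in Sat(b) with every successor in Z. Already a fixed point.
Sat(A[b U p]) = {2, 3, 4, 5, 6}
Sat(¬p) = {0, 1, 7}
Sat(a ∧ ¬p) = {0, 7}
Sat(A[b U p] ∨ (a ∧ ¬p)) = {0, 2, 3, 4, 5, 6, 7}
EG (A[b U p] ∨ (a ∧ ¬p)): greatest fixpoint, start Z0 = {0, 2, 3, 4, 5, 6, 7}, keep only states in Sat with some successor in Z. Already a fixed point.
Sat(EG (A[b U p] ∨ (a ∧ ¬p))) = {0, 2, 3, 4, 5, 6, 7}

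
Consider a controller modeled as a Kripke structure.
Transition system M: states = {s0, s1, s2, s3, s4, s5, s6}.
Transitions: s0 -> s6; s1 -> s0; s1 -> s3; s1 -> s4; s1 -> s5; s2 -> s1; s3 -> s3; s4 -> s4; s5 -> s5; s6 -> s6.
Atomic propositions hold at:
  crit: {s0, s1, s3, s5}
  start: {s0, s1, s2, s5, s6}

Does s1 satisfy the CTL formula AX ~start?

Sat(~start) = {s3, s4}
Sat(AX ~start) = {s : every successor in {s3, s4}} = {s3, s4}
s1 ∉ Sat(AX ~start) = {s3, s4}, so the formula does not hold at s1.

No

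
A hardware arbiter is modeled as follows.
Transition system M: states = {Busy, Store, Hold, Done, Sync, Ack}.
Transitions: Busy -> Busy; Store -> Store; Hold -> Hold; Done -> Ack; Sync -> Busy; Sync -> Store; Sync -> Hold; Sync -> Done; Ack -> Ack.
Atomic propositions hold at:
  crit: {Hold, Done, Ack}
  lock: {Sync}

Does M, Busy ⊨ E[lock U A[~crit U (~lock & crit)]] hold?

Sat(~crit) = {Busy, Store, Sync}
Sat(~lock) = {Busy, Store, Hold, Done, Ack}
Sat(~lock & crit) = {Hold, Done, Ack}
A[~crit U (~lock & crit)]: least fixpoint, start Z0 = Sat((~lock & crit)) = {Hold, Done, Ack}, add states in Sat(~crit) with every successor in Z. Already a fixed point.
Sat(A[~crit U (~lock & crit)]) = {Hold, Done, Ack}
E[lock U A[~crit U (~lock & crit)]]: least fixpoint, start Z0 = Sat(A[~crit U (~lock & crit)]) = {Hold, Done, Ack}, add states in Sat(lock) with some successor in Z. Z1 = {Hold, Done, Sync, Ack}; fixed.
Sat(E[lock U A[~crit U (~lock & crit)]]) = {Hold, Done, Sync, Ack}
Busy ∉ Sat(E[lock U A[~crit U (~lock & crit)]]) = {Hold, Done, Sync, Ack}, so the formula does not hold at Busy.

No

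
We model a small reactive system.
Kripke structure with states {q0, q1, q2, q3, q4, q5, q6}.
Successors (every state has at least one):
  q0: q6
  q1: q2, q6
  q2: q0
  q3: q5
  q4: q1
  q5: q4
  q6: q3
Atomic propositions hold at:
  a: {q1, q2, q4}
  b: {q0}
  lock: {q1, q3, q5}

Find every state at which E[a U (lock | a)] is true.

Sat(lock | a) = {q1, q2, q3, q4, q5}
E[a U (lock | a)]: least fixpoint, start Z0 = Sat((lock | a)) = {q1, q2, q3, q4, q5}, add states in Sat(a) with some successor in Z. Already a fixed point.
Sat(E[a U (lock | a)]) = {q1, q2, q3, q4, q5}

{q1, q2, q3, q4, q5}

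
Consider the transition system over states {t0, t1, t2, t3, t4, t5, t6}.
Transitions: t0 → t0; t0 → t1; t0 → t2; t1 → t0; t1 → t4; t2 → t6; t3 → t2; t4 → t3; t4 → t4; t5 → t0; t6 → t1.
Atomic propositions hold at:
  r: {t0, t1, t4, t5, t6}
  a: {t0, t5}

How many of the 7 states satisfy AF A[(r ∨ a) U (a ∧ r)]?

2

Sat(r ∨ a) = {t0, t1, t4, t5, t6}
Sat(a ∧ r) = {t0, t5}
A[(r ∨ a) U (a ∧ r)]: least fixpoint, start Z0 = Sat((a ∧ r)) = {t0, t5}, add states in Sat(r ∨ a) with every successor in Z. Already a fixed point.
Sat(A[(r ∨ a) U (a ∧ r)]) = {t0, t5}
AF A[(r ∨ a) U (a ∧ r)]: least fixpoint, start Z0 = {t0, t5}, add states with every successor in Z. Already a fixed point.
Sat(AF A[(r ∨ a) U (a ∧ r)]) = {t0, t5}
|Sat(AF A[(r ∨ a) U (a ∧ r)])| = |{t0, t5}| = 2.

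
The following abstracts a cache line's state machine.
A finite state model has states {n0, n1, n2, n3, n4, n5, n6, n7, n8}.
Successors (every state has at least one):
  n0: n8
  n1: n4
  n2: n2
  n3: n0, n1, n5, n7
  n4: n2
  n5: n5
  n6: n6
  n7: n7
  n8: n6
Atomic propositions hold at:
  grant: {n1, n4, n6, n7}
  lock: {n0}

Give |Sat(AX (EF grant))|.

5

EF grant: least fixpoint, start Z0 = {n1, n4, n6, n7}, add states with some successor in Z. Z1 = {n1, n3, n4, n6, n7, n8}; Z2 = {n0, n1, n3, n4, n6, n7, n8}; fixed.
Sat(EF grant) = {n0, n1, n3, n4, n6, n7, n8}
Sat(AX (EF grant)) = {s : every successor in {n0, n1, n3, n4, n6, n7, n8}} = {n0, n1, n6, n7, n8}
|Sat(AX (EF grant))| = |{n0, n1, n6, n7, n8}| = 5.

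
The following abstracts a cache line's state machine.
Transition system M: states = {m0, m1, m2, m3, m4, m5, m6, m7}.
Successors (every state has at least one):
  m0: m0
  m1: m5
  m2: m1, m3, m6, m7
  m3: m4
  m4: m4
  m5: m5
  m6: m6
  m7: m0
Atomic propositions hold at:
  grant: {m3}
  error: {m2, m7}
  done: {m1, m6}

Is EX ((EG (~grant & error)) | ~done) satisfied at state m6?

No

Sat(~grant) = {m0, m1, m2, m4, m5, m6, m7}
Sat(~grant & error) = {m2, m7}
EG (~grant & error): greatest fixpoint, start Z0 = {m2, m7}, keep only states in Sat with some successor in Z. Z1 = {m2}; Z2 = ∅; fixed.
Sat(EG (~grant & error)) = ∅
Sat(~done) = {m0, m2, m3, m4, m5, m7}
Sat((EG (~grant & error)) | ~done) = {m0, m2, m3, m4, m5, m7}
Sat(EX ((EG (~grant & error)) | ~done)) = {s : some successor in {m0, m2, m3, m4, m5, m7}} = {m0, m1, m2, m3, m4, m5, m7}
m6 ∉ Sat(EX ((EG (~grant & error)) | ~done)) = {m0, m1, m2, m3, m4, m5, m7}, so the formula does not hold at m6.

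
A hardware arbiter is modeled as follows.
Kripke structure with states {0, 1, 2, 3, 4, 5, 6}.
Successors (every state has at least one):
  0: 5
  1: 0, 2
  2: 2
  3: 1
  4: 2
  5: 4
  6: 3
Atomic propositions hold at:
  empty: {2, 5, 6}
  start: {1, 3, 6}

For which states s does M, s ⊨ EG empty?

EG empty: greatest fixpoint, start Z0 = {2, 5, 6}, keep only states in Sat with some successor in Z. Z1 = {2}; fixed.
Sat(EG empty) = {2}

{2}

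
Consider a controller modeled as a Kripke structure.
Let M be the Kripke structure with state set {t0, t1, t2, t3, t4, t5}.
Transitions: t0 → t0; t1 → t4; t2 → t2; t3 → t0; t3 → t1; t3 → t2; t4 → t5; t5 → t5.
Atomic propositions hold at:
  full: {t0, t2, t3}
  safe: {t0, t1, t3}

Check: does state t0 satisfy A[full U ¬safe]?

No

Sat(¬safe) = {t2, t4, t5}
A[full U ¬safe]: least fixpoint, start Z0 = Sat(¬safe) = {t2, t4, t5}, add states in Sat(full) with every successor in Z. Already a fixed point.
Sat(A[full U ¬safe]) = {t2, t4, t5}
t0 ∉ Sat(A[full U ¬safe]) = {t2, t4, t5}, so the formula does not hold at t0.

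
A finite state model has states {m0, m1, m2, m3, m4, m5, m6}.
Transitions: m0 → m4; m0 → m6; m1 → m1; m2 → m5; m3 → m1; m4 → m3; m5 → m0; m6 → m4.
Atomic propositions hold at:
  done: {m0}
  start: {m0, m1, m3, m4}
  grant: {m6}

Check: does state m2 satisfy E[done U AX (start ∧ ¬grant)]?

No

Sat(¬grant) = {m0, m1, m2, m3, m4, m5}
Sat(start ∧ ¬grant) = {m0, m1, m3, m4}
Sat(AX (start ∧ ¬grant)) = {s : every successor in {m0, m1, m3, m4}} = {m1, m3, m4, m5, m6}
E[done U AX (start ∧ ¬grant)]: least fixpoint, start Z0 = Sat(AX (start ∧ ¬grant)) = {m1, m3, m4, m5, m6}, add states in Sat(done) with some successor in Z. Z1 = {m0, m1, m3, m4, m5, m6}; fixed.
Sat(E[done U AX (start ∧ ¬grant)]) = {m0, m1, m3, m4, m5, m6}
m2 ∉ Sat(E[done U AX (start ∧ ¬grant)]) = {m0, m1, m3, m4, m5, m6}, so the formula does not hold at m2.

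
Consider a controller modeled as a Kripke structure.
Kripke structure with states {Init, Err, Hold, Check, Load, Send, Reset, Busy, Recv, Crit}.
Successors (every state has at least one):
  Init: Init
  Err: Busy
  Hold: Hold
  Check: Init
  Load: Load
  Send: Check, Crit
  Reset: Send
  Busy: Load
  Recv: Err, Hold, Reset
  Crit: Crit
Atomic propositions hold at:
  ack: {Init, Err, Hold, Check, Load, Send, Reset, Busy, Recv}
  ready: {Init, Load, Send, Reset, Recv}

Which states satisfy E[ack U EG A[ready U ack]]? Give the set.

{Init, Err, Hold, Check, Load, Send, Reset, Busy, Recv}

A[ready U ack]: least fixpoint, start Z0 = Sat(ack) = {Init, Err, Hold, Check, Load, Send, Reset, Busy, Recv}, add states in Sat(ready) with every successor in Z. Already a fixed point.
Sat(A[ready U ack]) = {Init, Err, Hold, Check, Load, Send, Reset, Busy, Recv}
EG A[ready U ack]: greatest fixpoint, start Z0 = {Init, Err, Hold, Check, Load, Send, Reset, Busy, Recv}, keep only states in Sat with some successor in Z. Already a fixed point.
Sat(EG A[ready U ack]) = {Init, Err, Hold, Check, Load, Send, Reset, Busy, Recv}
E[ack U EG A[ready U ack]]: least fixpoint, start Z0 = Sat(EG A[ready U ack]) = {Init, Err, Hold, Check, Load, Send, Reset, Busy, Recv}, add states in Sat(ack) with some successor in Z. Already a fixed point.
Sat(E[ack U EG A[ready U ack]]) = {Init, Err, Hold, Check, Load, Send, Reset, Busy, Recv}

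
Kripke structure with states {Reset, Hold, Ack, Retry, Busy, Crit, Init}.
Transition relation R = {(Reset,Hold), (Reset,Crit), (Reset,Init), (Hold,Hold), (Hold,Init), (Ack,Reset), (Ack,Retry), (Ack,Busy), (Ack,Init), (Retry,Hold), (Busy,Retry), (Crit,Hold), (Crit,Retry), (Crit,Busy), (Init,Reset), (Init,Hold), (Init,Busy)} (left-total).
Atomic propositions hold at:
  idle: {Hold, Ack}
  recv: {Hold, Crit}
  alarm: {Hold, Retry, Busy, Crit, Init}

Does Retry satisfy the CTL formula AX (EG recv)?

Yes

EG recv: greatest fixpoint, start Z0 = {Hold, Crit}, keep only states in Sat with some successor in Z. Already a fixed point.
Sat(EG recv) = {Hold, Crit}
Sat(AX (EG recv)) = {s : every successor in {Hold, Crit}} = {Retry}
Retry ∈ Sat(AX (EG recv)) = {Retry}, so the formula holds at Retry.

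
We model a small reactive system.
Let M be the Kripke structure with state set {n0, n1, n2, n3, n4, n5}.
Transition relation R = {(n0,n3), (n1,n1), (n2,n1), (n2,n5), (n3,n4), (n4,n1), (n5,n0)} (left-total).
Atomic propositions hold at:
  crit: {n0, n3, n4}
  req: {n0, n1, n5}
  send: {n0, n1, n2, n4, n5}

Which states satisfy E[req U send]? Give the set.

E[req U send]: least fixpoint, start Z0 = Sat(send) = {n0, n1, n2, n4, n5}, add states in Sat(req) with some successor in Z. Already a fixed point.
Sat(E[req U send]) = {n0, n1, n2, n4, n5}

{n0, n1, n2, n4, n5}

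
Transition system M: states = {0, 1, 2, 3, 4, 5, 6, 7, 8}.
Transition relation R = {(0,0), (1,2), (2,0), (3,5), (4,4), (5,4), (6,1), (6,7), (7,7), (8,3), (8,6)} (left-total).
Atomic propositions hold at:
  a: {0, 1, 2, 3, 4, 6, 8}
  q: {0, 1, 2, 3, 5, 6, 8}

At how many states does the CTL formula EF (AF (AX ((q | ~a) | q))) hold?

7

Sat(~a) = {5, 7}
Sat(q | ~a) = {0, 1, 2, 3, 5, 6, 7, 8}
Sat((q | ~a) | q) = {0, 1, 2, 3, 5, 6, 7, 8}
Sat(AX ((q | ~a) | q)) = {s : every successor in {0, 1, 2, 3, 5, 6, 7, 8}} = {0, 1, 2, 3, 6, 7, 8}
AF (AX ((q | ~a) | q)): least fixpoint, start Z0 = {0, 1, 2, 3, 6, 7, 8}, add states with every successor in Z. Already a fixed point.
Sat(AF (AX ((q | ~a) | q))) = {0, 1, 2, 3, 6, 7, 8}
EF (AF (AX ((q | ~a) | q))): least fixpoint, start Z0 = {0, 1, 2, 3, 6, 7, 8}, add states with some successor in Z. Already a fixed point.
Sat(EF (AF (AX ((q | ~a) | q)))) = {0, 1, 2, 3, 6, 7, 8}
|Sat(EF (AF (AX ((q | ~a) | q))))| = |{0, 1, 2, 3, 6, 7, 8}| = 7.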